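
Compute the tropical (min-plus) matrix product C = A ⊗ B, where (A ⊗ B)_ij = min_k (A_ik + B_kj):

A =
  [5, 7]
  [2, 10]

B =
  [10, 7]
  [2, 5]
A ⊗ B =
  [9, 12]
  [12, 9]

Apply the min-plus product entry-by-entry:
  C[0][0] = min over k of (A[0][0] + B[0][0] = 5 + 10 = 15, A[0][1] + B[1][0] = 7 + 2 = 9) = 9 (attained at k = 1)
  C[0][1] = min over k of (A[0][0] + B[0][1] = 5 + 7 = 12, A[0][1] + B[1][1] = 7 + 5 = 12) = 12 (attained at k = 0)
  C[1][0] = min over k of (A[1][0] + B[0][0] = 2 + 10 = 12, A[1][1] + B[1][0] = 10 + 2 = 12) = 12 (attained at k = 0)
  C[1][1] = min over k of (A[1][0] + B[0][1] = 2 + 7 = 9, A[1][1] + B[1][1] = 10 + 5 = 15) = 9 (attained at k = 0)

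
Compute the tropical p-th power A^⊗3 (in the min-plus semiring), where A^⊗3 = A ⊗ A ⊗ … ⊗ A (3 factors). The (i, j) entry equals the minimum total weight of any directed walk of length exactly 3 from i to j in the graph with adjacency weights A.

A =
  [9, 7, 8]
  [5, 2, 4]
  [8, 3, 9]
A^⊗3 =
  [14, 11, 13]
  [9, 6, 8]
  [10, 7, 9]

Each entry (A^⊗3)_ij equals the minimum over all length-3 walks i = v_0 → v_1 → … → v_3 = j of Σ_t A[v_t][v_{t+1}]. For example, for (i, j) = (0, 2) we minimise over 9 possible intermediate vertex sequences; the minimum is 13, attained along the walk 0 → 1 → 1 → 2.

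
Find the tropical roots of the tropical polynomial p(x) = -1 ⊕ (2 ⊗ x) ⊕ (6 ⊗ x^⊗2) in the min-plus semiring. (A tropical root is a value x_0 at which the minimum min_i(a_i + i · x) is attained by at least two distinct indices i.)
Roots: {-4, -3}

Each tropical root is a break point of the lower envelope of the lines y = a_i + i · x (there are 3 lines, with slopes 0, 1, ..., 2). Only the lines that attain the minimum somewhere contribute to roots; other lines are dominated. Here the surviving (envelope) indices are i = 2, i = 1, i = 0.
Intersections between consecutive envelope lines give the roots: for adjacent envelope indices i < j the intersection is x = (a_i − a_j) / (j − i). Reading off the sorted break points: {-4, -3}.
Verification: at each break x_0, at least two indices attain the minimum of min_i(a_i + i · x_0).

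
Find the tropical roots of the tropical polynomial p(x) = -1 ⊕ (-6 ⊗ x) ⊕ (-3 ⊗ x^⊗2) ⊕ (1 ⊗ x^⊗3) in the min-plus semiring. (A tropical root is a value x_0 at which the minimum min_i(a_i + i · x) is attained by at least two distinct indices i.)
Roots: {-4, -3, 5}

Each tropical root is a break point of the lower envelope of the lines y = a_i + i · x (there are 4 lines, with slopes 0, 1, ..., 3). Only the lines that attain the minimum somewhere contribute to roots; other lines are dominated. Here the surviving (envelope) indices are i = 3, i = 2, i = 1, i = 0.
Intersections between consecutive envelope lines give the roots: for adjacent envelope indices i < j the intersection is x = (a_i − a_j) / (j − i). Reading off the sorted break points: {-4, -3, 5}.
Verification: at each break x_0, at least two indices attain the minimum of min_i(a_i + i · x_0).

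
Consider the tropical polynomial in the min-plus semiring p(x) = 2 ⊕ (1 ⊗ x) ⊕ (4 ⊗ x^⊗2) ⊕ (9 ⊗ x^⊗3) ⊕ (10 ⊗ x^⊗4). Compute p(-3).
p(-3) = -2

A tropical monomial a ⊗ x^⊗i evaluates to a + i · x. Evaluating each term at x = -3:
  Term 0 contributes 2 + 0 · -3 = 2
  Term 1 contributes 1 + 1 · -3 = -2
  Term 2 contributes 4 + 2 · -3 = -2
  Term 3 contributes 9 + 3 · -3 = 0
  Term 4 contributes 10 + 4 · -3 = -2
p(-3) = ⊕ of these = min[2, -2, -2, 0, -2] = -2.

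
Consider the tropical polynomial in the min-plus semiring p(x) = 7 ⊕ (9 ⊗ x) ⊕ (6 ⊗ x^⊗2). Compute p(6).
p(6) = 7

A tropical monomial a ⊗ x^⊗i evaluates to a + i · x. Evaluating each term at x = 6:
  Term 0 contributes 7 + 0 · 6 = 7
  Term 1 contributes 9 + 1 · 6 = 15
  Term 2 contributes 6 + 2 · 6 = 18
p(6) = ⊕ of these = min[7, 15, 18] = 7.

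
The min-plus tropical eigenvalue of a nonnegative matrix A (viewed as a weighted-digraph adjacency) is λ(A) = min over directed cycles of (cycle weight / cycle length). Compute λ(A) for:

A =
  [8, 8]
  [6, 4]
λ(A) = 4

Enumerate directed cycles and compute their means (weight / length). Sample:
  cycle 0 → 0: weight = 8, length = 1, mean = 8/1 ≈ 8.000
  cycle 1 → 1: weight = 4, length = 1, mean = 4/1 ≈ 4.000
  cycle 0 → 1 → 0: weight = 14, length = 2, mean = 14/2 ≈ 7.000
  cycle 1 → 0 → 1: weight = 14, length = 2, mean = 14/2 ≈ 7.000
Minimum mean = 4.000, attained e.g. along the cycle 1 → 1 with weight 4 and length 1. So λ(A) = 4/1 = 4.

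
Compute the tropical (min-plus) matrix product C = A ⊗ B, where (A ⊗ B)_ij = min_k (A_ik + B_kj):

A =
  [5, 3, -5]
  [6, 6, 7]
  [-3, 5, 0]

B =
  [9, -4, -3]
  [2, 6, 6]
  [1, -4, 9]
A ⊗ B =
  [-4, -9, 2]
  [8, 2, 3]
  [1, -7, -6]

Apply the min-plus product entry-by-entry:
  C[0][0] = min over k of (A[0][0] + B[0][0] = 5 + 9 = 14, A[0][1] + B[1][0] = 3 + 2 = 5, A[0][2] + B[2][0] = -5 + 1 = -4) = -4 (attained at k = 2)
  C[0][1] = min over k of (A[0][0] + B[0][1] = 5 + -4 = 1, A[0][1] + B[1][1] = 3 + 6 = 9, A[0][2] + B[2][1] = -5 + -4 = -9) = -9 (attained at k = 2)
  C[0][2] = min over k of (A[0][0] + B[0][2] = 5 + -3 = 2, A[0][1] + B[1][2] = 3 + 6 = 9, A[0][2] + B[2][2] = -5 + 9 = 4) = 2 (attained at k = 0)
  C[1][0] = min over k of (A[1][0] + B[0][0] = 6 + 9 = 15, A[1][1] + B[1][0] = 6 + 2 = 8, A[1][2] + B[2][0] = 7 + 1 = 8) = 8 (attained at k = 1)
  C[1][1] = min over k of (A[1][0] + B[0][1] = 6 + -4 = 2, A[1][1] + B[1][1] = 6 + 6 = 12, A[1][2] + B[2][1] = 7 + -4 = 3) = 2 (attained at k = 0)
  C[1][2] = min over k of (A[1][0] + B[0][2] = 6 + -3 = 3, A[1][1] + B[1][2] = 6 + 6 = 12, A[1][2] + B[2][2] = 7 + 9 = 16) = 3 (attained at k = 0)
  C[2][0] = min over k of (A[2][0] + B[0][0] = -3 + 9 = 6, A[2][1] + B[1][0] = 5 + 2 = 7, A[2][2] + B[2][0] = 0 + 1 = 1) = 1 (attained at k = 2)
  C[2][1] = min over k of (A[2][0] + B[0][1] = -3 + -4 = -7, A[2][1] + B[1][1] = 5 + 6 = 11, A[2][2] + B[2][1] = 0 + -4 = -4) = -7 (attained at k = 0)
  C[2][2] = min over k of (A[2][0] + B[0][2] = -3 + -3 = -6, A[2][1] + B[1][2] = 5 + 6 = 11, A[2][2] + B[2][2] = 0 + 9 = 9) = -6 (attained at k = 0)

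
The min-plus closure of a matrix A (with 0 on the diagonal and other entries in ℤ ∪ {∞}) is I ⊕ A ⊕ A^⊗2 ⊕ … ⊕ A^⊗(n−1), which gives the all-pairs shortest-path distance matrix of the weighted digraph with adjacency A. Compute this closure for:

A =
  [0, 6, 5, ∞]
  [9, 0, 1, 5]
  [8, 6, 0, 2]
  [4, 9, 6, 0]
Closure =
  [0, 6, 5, 7]
  [7, 0, 1, 3]
  [6, 6, 0, 2]
  [4, 9, 6, 0]

This is the Floyd-Warshall all-pairs shortest-path computation. For each intermediate vertex k = 0, 1, …, 3, update dist[i][j] ← min(dist[i][j], dist[i][k] + dist[k][j]). The final matrix gives, for each (i, j), the minimum total weight of any directed path from i to j (possibly empty when i = j).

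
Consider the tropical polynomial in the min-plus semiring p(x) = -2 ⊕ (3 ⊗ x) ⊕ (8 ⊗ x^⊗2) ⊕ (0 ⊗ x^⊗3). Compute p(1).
p(1) = -2

A tropical monomial a ⊗ x^⊗i evaluates to a + i · x. Evaluating each term at x = 1:
  Term 0 contributes -2 + 0 · 1 = -2
  Term 1 contributes 3 + 1 · 1 = 4
  Term 2 contributes 8 + 2 · 1 = 10
  Term 3 contributes 0 + 3 · 1 = 3
p(1) = ⊕ of these = min[-2, 4, 10, 3] = -2.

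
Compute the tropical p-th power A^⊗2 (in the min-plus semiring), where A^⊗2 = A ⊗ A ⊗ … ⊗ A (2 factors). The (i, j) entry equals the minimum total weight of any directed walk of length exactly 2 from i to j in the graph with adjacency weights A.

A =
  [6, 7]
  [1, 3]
A^⊗2 =
  [8, 10]
  [4, 6]

Each entry (A^⊗2)_ij equals the minimum over all length-2 walks i = v_0 → v_1 → … → v_2 = j of Σ_t A[v_t][v_{t+1}]. For example, for (i, j) = (0, 1) we minimise over 2 possible intermediate vertex sequences; the minimum is 10, attained along the walk 0 → 1 → 1.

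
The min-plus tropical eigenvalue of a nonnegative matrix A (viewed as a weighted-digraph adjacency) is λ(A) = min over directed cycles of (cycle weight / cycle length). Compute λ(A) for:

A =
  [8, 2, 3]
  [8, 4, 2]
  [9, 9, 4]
λ(A) = 4

Enumerate directed cycles and compute their means (weight / length). Sample:
  cycle 0 → 0: weight = 8, length = 1, mean = 8/1 ≈ 8.000
  cycle 1 → 1: weight = 4, length = 1, mean = 4/1 ≈ 4.000
  cycle 2 → 2: weight = 4, length = 1, mean = 4/1 ≈ 4.000
  cycle 0 → 1 → 0: weight = 10, length = 2, mean = 10/2 ≈ 5.000
  cycle 0 → 2 → 0: weight = 12, length = 2, mean = 12/2 ≈ 6.000
  cycle 1 → 0 → 1: weight = 10, length = 2, mean = 10/2 ≈ 5.000
Minimum mean = 4.000, attained e.g. along the cycle 1 → 1 with weight 4 and length 1. So λ(A) = 4/1 = 4.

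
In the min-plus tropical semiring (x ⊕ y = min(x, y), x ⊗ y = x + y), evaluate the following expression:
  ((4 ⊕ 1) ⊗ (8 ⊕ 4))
((4 ⊕ 1) ⊗ (8 ⊕ 4)) = 5

Expand innermost to outermost. Recall ⊕ takes the minimum of its arguments and ⊗ takes their sum. Working out the expression ((4 ⊕ 1) ⊗ (8 ⊕ 4)) gives 5.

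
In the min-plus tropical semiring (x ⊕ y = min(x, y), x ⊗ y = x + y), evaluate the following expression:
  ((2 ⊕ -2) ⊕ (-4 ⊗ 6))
((2 ⊕ -2) ⊕ (-4 ⊗ 6)) = -2

Expand innermost to outermost. Recall ⊕ takes the minimum of its arguments and ⊗ takes their sum. Working out the expression ((2 ⊕ -2) ⊕ (-4 ⊗ 6)) gives -2.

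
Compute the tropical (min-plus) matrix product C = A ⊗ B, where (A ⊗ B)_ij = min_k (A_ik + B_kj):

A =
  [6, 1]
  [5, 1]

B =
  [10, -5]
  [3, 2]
A ⊗ B =
  [4, 1]
  [4, 0]

Apply the min-plus product entry-by-entry:
  C[0][0] = min over k of (A[0][0] + B[0][0] = 6 + 10 = 16, A[0][1] + B[1][0] = 1 + 3 = 4) = 4 (attained at k = 1)
  C[0][1] = min over k of (A[0][0] + B[0][1] = 6 + -5 = 1, A[0][1] + B[1][1] = 1 + 2 = 3) = 1 (attained at k = 0)
  C[1][0] = min over k of (A[1][0] + B[0][0] = 5 + 10 = 15, A[1][1] + B[1][0] = 1 + 3 = 4) = 4 (attained at k = 1)
  C[1][1] = min over k of (A[1][0] + B[0][1] = 5 + -5 = 0, A[1][1] + B[1][1] = 1 + 2 = 3) = 0 (attained at k = 0)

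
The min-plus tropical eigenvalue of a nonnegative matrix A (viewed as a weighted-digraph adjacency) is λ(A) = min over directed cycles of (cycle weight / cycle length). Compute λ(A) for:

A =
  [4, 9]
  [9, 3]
λ(A) = 3

Enumerate directed cycles and compute their means (weight / length). Sample:
  cycle 0 → 0: weight = 4, length = 1, mean = 4/1 ≈ 4.000
  cycle 1 → 1: weight = 3, length = 1, mean = 3/1 ≈ 3.000
  cycle 0 → 1 → 0: weight = 18, length = 2, mean = 18/2 ≈ 9.000
  cycle 1 → 0 → 1: weight = 18, length = 2, mean = 18/2 ≈ 9.000
Minimum mean = 3.000, attained e.g. along the cycle 1 → 1 with weight 3 and length 1. So λ(A) = 3/1 = 3.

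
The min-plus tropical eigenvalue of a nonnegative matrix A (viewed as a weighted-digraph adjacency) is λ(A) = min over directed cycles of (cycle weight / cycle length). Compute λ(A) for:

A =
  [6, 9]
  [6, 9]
λ(A) = 6

Enumerate directed cycles and compute their means (weight / length). Sample:
  cycle 0 → 0: weight = 6, length = 1, mean = 6/1 ≈ 6.000
  cycle 1 → 1: weight = 9, length = 1, mean = 9/1 ≈ 9.000
  cycle 0 → 1 → 0: weight = 15, length = 2, mean = 15/2 ≈ 7.500
  cycle 1 → 0 → 1: weight = 15, length = 2, mean = 15/2 ≈ 7.500
Minimum mean = 6.000, attained e.g. along the cycle 0 → 0 with weight 6 and length 1. So λ(A) = 6/1 = 6.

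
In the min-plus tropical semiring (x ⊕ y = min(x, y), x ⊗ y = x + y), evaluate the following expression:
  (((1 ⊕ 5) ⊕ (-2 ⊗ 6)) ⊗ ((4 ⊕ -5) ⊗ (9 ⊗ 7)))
(((1 ⊕ 5) ⊕ (-2 ⊗ 6)) ⊗ ((4 ⊕ -5) ⊗ (9 ⊗ 7))) = 12

Expand innermost to outermost. Recall ⊕ takes the minimum of its arguments and ⊗ takes their sum. Working out the expression (((1 ⊕ 5) ⊕ (-2 ⊗ 6)) ⊗ ((4 ⊕ -5) ⊗ (9 ⊗ 7))) gives 12.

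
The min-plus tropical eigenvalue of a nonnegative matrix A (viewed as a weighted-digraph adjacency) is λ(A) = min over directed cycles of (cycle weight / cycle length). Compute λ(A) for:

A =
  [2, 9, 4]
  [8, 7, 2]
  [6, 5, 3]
λ(A) = 2

Enumerate directed cycles and compute their means (weight / length). Sample:
  cycle 0 → 0: weight = 2, length = 1, mean = 2/1 ≈ 2.000
  cycle 1 → 1: weight = 7, length = 1, mean = 7/1 ≈ 7.000
  cycle 2 → 2: weight = 3, length = 1, mean = 3/1 ≈ 3.000
  cycle 0 → 1 → 0: weight = 17, length = 2, mean = 17/2 ≈ 8.500
  cycle 0 → 2 → 0: weight = 10, length = 2, mean = 10/2 ≈ 5.000
  cycle 1 → 0 → 1: weight = 17, length = 2, mean = 17/2 ≈ 8.500
Minimum mean = 2.000, attained e.g. along the cycle 0 → 0 with weight 2 and length 1. So λ(A) = 2/1 = 2.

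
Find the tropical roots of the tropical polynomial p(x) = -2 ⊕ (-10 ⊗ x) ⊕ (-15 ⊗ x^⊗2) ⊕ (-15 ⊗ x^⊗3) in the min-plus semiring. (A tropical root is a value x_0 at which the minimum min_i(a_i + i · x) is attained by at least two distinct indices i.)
Roots: {0, 5, 8}

Each tropical root is a break point of the lower envelope of the lines y = a_i + i · x (there are 4 lines, with slopes 0, 1, ..., 3). Only the lines that attain the minimum somewhere contribute to roots; other lines are dominated. Here the surviving (envelope) indices are i = 3, i = 2, i = 1, i = 0.
Intersections between consecutive envelope lines give the roots: for adjacent envelope indices i < j the intersection is x = (a_i − a_j) / (j − i). Reading off the sorted break points: {0, 5, 8}.
Verification: at each break x_0, at least two indices attain the minimum of min_i(a_i + i · x_0).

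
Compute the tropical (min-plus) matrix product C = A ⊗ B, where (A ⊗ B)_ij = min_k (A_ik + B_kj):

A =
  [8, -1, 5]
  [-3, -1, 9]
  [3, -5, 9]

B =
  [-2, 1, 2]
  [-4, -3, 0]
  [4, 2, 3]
A ⊗ B =
  [-5, -4, -1]
  [-5, -4, -1]
  [-9, -8, -5]

Apply the min-plus product entry-by-entry:
  C[0][0] = min over k of (A[0][0] + B[0][0] = 8 + -2 = 6, A[0][1] + B[1][0] = -1 + -4 = -5, A[0][2] + B[2][0] = 5 + 4 = 9) = -5 (attained at k = 1)
  C[0][1] = min over k of (A[0][0] + B[0][1] = 8 + 1 = 9, A[0][1] + B[1][1] = -1 + -3 = -4, A[0][2] + B[2][1] = 5 + 2 = 7) = -4 (attained at k = 1)
  C[0][2] = min over k of (A[0][0] + B[0][2] = 8 + 2 = 10, A[0][1] + B[1][2] = -1 + 0 = -1, A[0][2] + B[2][2] = 5 + 3 = 8) = -1 (attained at k = 1)
  C[1][0] = min over k of (A[1][0] + B[0][0] = -3 + -2 = -5, A[1][1] + B[1][0] = -1 + -4 = -5, A[1][2] + B[2][0] = 9 + 4 = 13) = -5 (attained at k = 0)
  C[1][1] = min over k of (A[1][0] + B[0][1] = -3 + 1 = -2, A[1][1] + B[1][1] = -1 + -3 = -4, A[1][2] + B[2][1] = 9 + 2 = 11) = -4 (attained at k = 1)
  C[1][2] = min over k of (A[1][0] + B[0][2] = -3 + 2 = -1, A[1][1] + B[1][2] = -1 + 0 = -1, A[1][2] + B[2][2] = 9 + 3 = 12) = -1 (attained at k = 0)
  C[2][0] = min over k of (A[2][0] + B[0][0] = 3 + -2 = 1, A[2][1] + B[1][0] = -5 + -4 = -9, A[2][2] + B[2][0] = 9 + 4 = 13) = -9 (attained at k = 1)
  C[2][1] = min over k of (A[2][0] + B[0][1] = 3 + 1 = 4, A[2][1] + B[1][1] = -5 + -3 = -8, A[2][2] + B[2][1] = 9 + 2 = 11) = -8 (attained at k = 1)
  C[2][2] = min over k of (A[2][0] + B[0][2] = 3 + 2 = 5, A[2][1] + B[1][2] = -5 + 0 = -5, A[2][2] + B[2][2] = 9 + 3 = 12) = -5 (attained at k = 1)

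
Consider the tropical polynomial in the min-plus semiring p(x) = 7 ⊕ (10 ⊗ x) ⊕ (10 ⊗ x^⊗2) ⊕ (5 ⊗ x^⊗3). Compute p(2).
p(2) = 7

A tropical monomial a ⊗ x^⊗i evaluates to a + i · x. Evaluating each term at x = 2:
  Term 0 contributes 7 + 0 · 2 = 7
  Term 1 contributes 10 + 1 · 2 = 12
  Term 2 contributes 10 + 2 · 2 = 14
  Term 3 contributes 5 + 3 · 2 = 11
p(2) = ⊕ of these = min[7, 12, 14, 11] = 7.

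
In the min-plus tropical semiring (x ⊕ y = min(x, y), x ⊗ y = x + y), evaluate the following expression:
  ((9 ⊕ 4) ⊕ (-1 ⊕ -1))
((9 ⊕ 4) ⊕ (-1 ⊕ -1)) = -1

Expand innermost to outermost. Recall ⊕ takes the minimum of its arguments and ⊗ takes their sum. Working out the expression ((9 ⊕ 4) ⊕ (-1 ⊕ -1)) gives -1.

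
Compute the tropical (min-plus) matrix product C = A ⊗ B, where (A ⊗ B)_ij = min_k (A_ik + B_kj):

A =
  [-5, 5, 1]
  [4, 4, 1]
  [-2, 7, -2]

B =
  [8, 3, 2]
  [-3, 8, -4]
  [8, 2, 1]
A ⊗ B =
  [2, -2, -3]
  [1, 3, 0]
  [4, 0, -1]

Apply the min-plus product entry-by-entry:
  C[0][0] = min over k of (A[0][0] + B[0][0] = -5 + 8 = 3, A[0][1] + B[1][0] = 5 + -3 = 2, A[0][2] + B[2][0] = 1 + 8 = 9) = 2 (attained at k = 1)
  C[0][1] = min over k of (A[0][0] + B[0][1] = -5 + 3 = -2, A[0][1] + B[1][1] = 5 + 8 = 13, A[0][2] + B[2][1] = 1 + 2 = 3) = -2 (attained at k = 0)
  C[0][2] = min over k of (A[0][0] + B[0][2] = -5 + 2 = -3, A[0][1] + B[1][2] = 5 + -4 = 1, A[0][2] + B[2][2] = 1 + 1 = 2) = -3 (attained at k = 0)
  C[1][0] = min over k of (A[1][0] + B[0][0] = 4 + 8 = 12, A[1][1] + B[1][0] = 4 + -3 = 1, A[1][2] + B[2][0] = 1 + 8 = 9) = 1 (attained at k = 1)
  C[1][1] = min over k of (A[1][0] + B[0][1] = 4 + 3 = 7, A[1][1] + B[1][1] = 4 + 8 = 12, A[1][2] + B[2][1] = 1 + 2 = 3) = 3 (attained at k = 2)
  C[1][2] = min over k of (A[1][0] + B[0][2] = 4 + 2 = 6, A[1][1] + B[1][2] = 4 + -4 = 0, A[1][2] + B[2][2] = 1 + 1 = 2) = 0 (attained at k = 1)
  C[2][0] = min over k of (A[2][0] + B[0][0] = -2 + 8 = 6, A[2][1] + B[1][0] = 7 + -3 = 4, A[2][2] + B[2][0] = -2 + 8 = 6) = 4 (attained at k = 1)
  C[2][1] = min over k of (A[2][0] + B[0][1] = -2 + 3 = 1, A[2][1] + B[1][1] = 7 + 8 = 15, A[2][2] + B[2][1] = -2 + 2 = 0) = 0 (attained at k = 2)
  C[2][2] = min over k of (A[2][0] + B[0][2] = -2 + 2 = 0, A[2][1] + B[1][2] = 7 + -4 = 3, A[2][2] + B[2][2] = -2 + 1 = -1) = -1 (attained at k = 2)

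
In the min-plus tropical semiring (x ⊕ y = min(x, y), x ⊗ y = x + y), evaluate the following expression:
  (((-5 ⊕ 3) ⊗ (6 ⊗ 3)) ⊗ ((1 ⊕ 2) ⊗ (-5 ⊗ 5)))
(((-5 ⊕ 3) ⊗ (6 ⊗ 3)) ⊗ ((1 ⊕ 2) ⊗ (-5 ⊗ 5))) = 5

Expand innermost to outermost. Recall ⊕ takes the minimum of its arguments and ⊗ takes their sum. Working out the expression (((-5 ⊕ 3) ⊗ (6 ⊗ 3)) ⊗ ((1 ⊕ 2) ⊗ (-5 ⊗ 5))) gives 5.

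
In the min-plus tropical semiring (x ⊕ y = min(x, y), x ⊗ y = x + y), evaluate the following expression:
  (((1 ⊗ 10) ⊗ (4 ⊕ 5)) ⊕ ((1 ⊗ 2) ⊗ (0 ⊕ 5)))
(((1 ⊗ 10) ⊗ (4 ⊕ 5)) ⊕ ((1 ⊗ 2) ⊗ (0 ⊕ 5))) = 3

Expand innermost to outermost. Recall ⊕ takes the minimum of its arguments and ⊗ takes their sum. Working out the expression (((1 ⊗ 10) ⊗ (4 ⊕ 5)) ⊕ ((1 ⊗ 2) ⊗ (0 ⊕ 5))) gives 3.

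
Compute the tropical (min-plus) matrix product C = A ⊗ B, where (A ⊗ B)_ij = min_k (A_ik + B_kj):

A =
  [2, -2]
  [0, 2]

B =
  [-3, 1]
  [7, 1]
A ⊗ B =
  [-1, -1]
  [-3, 1]

Apply the min-plus product entry-by-entry:
  C[0][0] = min over k of (A[0][0] + B[0][0] = 2 + -3 = -1, A[0][1] + B[1][0] = -2 + 7 = 5) = -1 (attained at k = 0)
  C[0][1] = min over k of (A[0][0] + B[0][1] = 2 + 1 = 3, A[0][1] + B[1][1] = -2 + 1 = -1) = -1 (attained at k = 1)
  C[1][0] = min over k of (A[1][0] + B[0][0] = 0 + -3 = -3, A[1][1] + B[1][0] = 2 + 7 = 9) = -3 (attained at k = 0)
  C[1][1] = min over k of (A[1][0] + B[0][1] = 0 + 1 = 1, A[1][1] + B[1][1] = 2 + 1 = 3) = 1 (attained at k = 0)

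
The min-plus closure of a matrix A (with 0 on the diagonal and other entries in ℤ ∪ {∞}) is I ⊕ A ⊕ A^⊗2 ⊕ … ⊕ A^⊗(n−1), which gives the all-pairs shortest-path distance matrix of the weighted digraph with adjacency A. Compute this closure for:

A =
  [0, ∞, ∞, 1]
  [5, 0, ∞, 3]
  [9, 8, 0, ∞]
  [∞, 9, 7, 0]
Closure =
  [0, 10, 8, 1]
  [5, 0, 10, 3]
  [9, 8, 0, 10]
  [14, 9, 7, 0]

This is the Floyd-Warshall all-pairs shortest-path computation. For each intermediate vertex k = 0, 1, …, 3, update dist[i][j] ← min(dist[i][j], dist[i][k] + dist[k][j]). The final matrix gives, for each (i, j), the minimum total weight of any directed path from i to j (possibly empty when i = j).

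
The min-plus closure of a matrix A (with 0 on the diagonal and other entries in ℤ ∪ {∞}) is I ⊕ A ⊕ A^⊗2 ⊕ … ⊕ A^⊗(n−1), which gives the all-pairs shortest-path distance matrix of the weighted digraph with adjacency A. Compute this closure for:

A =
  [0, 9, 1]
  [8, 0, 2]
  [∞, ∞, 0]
Closure =
  [0, 9, 1]
  [8, 0, 2]
  [∞, ∞, 0]

This is the Floyd-Warshall all-pairs shortest-path computation. For each intermediate vertex k = 0, 1, …, 2, update dist[i][j] ← min(dist[i][j], dist[i][k] + dist[k][j]). The final matrix gives, for each (i, j), the minimum total weight of any directed path from i to j (possibly empty when i = j).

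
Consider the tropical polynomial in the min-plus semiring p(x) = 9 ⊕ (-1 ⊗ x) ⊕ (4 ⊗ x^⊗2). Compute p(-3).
p(-3) = -4

A tropical monomial a ⊗ x^⊗i evaluates to a + i · x. Evaluating each term at x = -3:
  Term 0 contributes 9 + 0 · -3 = 9
  Term 1 contributes -1 + 1 · -3 = -4
  Term 2 contributes 4 + 2 · -3 = -2
p(-3) = ⊕ of these = min[9, -4, -2] = -4.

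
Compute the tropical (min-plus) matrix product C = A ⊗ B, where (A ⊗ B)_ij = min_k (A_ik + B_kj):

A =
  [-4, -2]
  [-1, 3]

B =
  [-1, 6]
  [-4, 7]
A ⊗ B =
  [-6, 2]
  [-2, 5]

Apply the min-plus product entry-by-entry:
  C[0][0] = min over k of (A[0][0] + B[0][0] = -4 + -1 = -5, A[0][1] + B[1][0] = -2 + -4 = -6) = -6 (attained at k = 1)
  C[0][1] = min over k of (A[0][0] + B[0][1] = -4 + 6 = 2, A[0][1] + B[1][1] = -2 + 7 = 5) = 2 (attained at k = 0)
  C[1][0] = min over k of (A[1][0] + B[0][0] = -1 + -1 = -2, A[1][1] + B[1][0] = 3 + -4 = -1) = -2 (attained at k = 0)
  C[1][1] = min over k of (A[1][0] + B[0][1] = -1 + 6 = 5, A[1][1] + B[1][1] = 3 + 7 = 10) = 5 (attained at k = 0)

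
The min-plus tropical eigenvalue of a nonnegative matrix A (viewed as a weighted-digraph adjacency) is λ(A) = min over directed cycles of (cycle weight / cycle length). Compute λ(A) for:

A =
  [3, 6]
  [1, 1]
λ(A) = 1

Enumerate directed cycles and compute their means (weight / length). Sample:
  cycle 0 → 0: weight = 3, length = 1, mean = 3/1 ≈ 3.000
  cycle 1 → 1: weight = 1, length = 1, mean = 1/1 ≈ 1.000
  cycle 0 → 1 → 0: weight = 7, length = 2, mean = 7/2 ≈ 3.500
  cycle 1 → 0 → 1: weight = 7, length = 2, mean = 7/2 ≈ 3.500
Minimum mean = 1.000, attained e.g. along the cycle 1 → 1 with weight 1 and length 1. So λ(A) = 1/1 = 1.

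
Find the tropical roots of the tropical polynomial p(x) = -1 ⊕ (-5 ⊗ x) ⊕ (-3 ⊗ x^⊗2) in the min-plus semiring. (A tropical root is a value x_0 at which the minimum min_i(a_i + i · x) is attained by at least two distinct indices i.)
Roots: {-2, 4}

Each tropical root is a break point of the lower envelope of the lines y = a_i + i · x (there are 3 lines, with slopes 0, 1, ..., 2). Only the lines that attain the minimum somewhere contribute to roots; other lines are dominated. Here the surviving (envelope) indices are i = 2, i = 1, i = 0.
Intersections between consecutive envelope lines give the roots: for adjacent envelope indices i < j the intersection is x = (a_i − a_j) / (j − i). Reading off the sorted break points: {-2, 4}.
Verification: at each break x_0, at least two indices attain the minimum of min_i(a_i + i · x_0).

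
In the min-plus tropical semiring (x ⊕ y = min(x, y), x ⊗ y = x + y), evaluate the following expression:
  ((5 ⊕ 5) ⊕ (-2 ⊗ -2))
((5 ⊕ 5) ⊕ (-2 ⊗ -2)) = -4

Expand innermost to outermost. Recall ⊕ takes the minimum of its arguments and ⊗ takes their sum. Working out the expression ((5 ⊕ 5) ⊕ (-2 ⊗ -2)) gives -4.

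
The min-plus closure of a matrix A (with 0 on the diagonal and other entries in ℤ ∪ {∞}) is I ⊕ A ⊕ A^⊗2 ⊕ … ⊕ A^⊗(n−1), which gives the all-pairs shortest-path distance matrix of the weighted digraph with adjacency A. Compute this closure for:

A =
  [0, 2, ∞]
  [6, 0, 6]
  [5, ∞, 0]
Closure =
  [0, 2, 8]
  [6, 0, 6]
  [5, 7, 0]

This is the Floyd-Warshall all-pairs shortest-path computation. For each intermediate vertex k = 0, 1, …, 2, update dist[i][j] ← min(dist[i][j], dist[i][k] + dist[k][j]). The final matrix gives, for each (i, j), the minimum total weight of any directed path from i to j (possibly empty when i = j).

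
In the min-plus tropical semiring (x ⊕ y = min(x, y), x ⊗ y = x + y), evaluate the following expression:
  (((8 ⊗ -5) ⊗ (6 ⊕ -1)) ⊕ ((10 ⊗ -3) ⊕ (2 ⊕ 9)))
(((8 ⊗ -5) ⊗ (6 ⊕ -1)) ⊕ ((10 ⊗ -3) ⊕ (2 ⊕ 9))) = 2

Expand innermost to outermost. Recall ⊕ takes the minimum of its arguments and ⊗ takes their sum. Working out the expression (((8 ⊗ -5) ⊗ (6 ⊕ -1)) ⊕ ((10 ⊗ -3) ⊕ (2 ⊕ 9))) gives 2.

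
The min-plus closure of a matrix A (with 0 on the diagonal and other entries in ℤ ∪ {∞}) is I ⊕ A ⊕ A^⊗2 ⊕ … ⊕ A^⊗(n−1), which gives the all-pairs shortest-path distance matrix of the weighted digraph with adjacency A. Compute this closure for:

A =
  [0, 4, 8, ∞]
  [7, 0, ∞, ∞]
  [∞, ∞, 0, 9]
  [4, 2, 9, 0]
Closure =
  [0, 4, 8, 17]
  [7, 0, 15, 24]
  [13, 11, 0, 9]
  [4, 2, 9, 0]

This is the Floyd-Warshall all-pairs shortest-path computation. For each intermediate vertex k = 0, 1, …, 3, update dist[i][j] ← min(dist[i][j], dist[i][k] + dist[k][j]). The final matrix gives, for each (i, j), the minimum total weight of any directed path from i to j (possibly empty when i = j).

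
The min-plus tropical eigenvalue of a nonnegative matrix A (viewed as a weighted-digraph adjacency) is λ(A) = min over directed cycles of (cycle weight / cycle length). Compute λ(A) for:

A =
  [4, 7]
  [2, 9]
λ(A) = 4

Enumerate directed cycles and compute their means (weight / length). Sample:
  cycle 0 → 0: weight = 4, length = 1, mean = 4/1 ≈ 4.000
  cycle 1 → 1: weight = 9, length = 1, mean = 9/1 ≈ 9.000
  cycle 0 → 1 → 0: weight = 9, length = 2, mean = 9/2 ≈ 4.500
  cycle 1 → 0 → 1: weight = 9, length = 2, mean = 9/2 ≈ 4.500
Minimum mean = 4.000, attained e.g. along the cycle 0 → 0 with weight 4 and length 1. So λ(A) = 4/1 = 4.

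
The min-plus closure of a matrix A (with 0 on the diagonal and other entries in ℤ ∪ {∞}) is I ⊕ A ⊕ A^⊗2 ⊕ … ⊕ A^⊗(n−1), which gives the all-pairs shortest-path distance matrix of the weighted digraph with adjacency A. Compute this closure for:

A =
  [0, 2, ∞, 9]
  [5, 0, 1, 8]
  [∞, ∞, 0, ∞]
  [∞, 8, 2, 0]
Closure =
  [0, 2, 3, 9]
  [5, 0, 1, 8]
  [∞, ∞, 0, ∞]
  [13, 8, 2, 0]

This is the Floyd-Warshall all-pairs shortest-path computation. For each intermediate vertex k = 0, 1, …, 3, update dist[i][j] ← min(dist[i][j], dist[i][k] + dist[k][j]). The final matrix gives, for each (i, j), the minimum total weight of any directed path from i to j (possibly empty when i = j).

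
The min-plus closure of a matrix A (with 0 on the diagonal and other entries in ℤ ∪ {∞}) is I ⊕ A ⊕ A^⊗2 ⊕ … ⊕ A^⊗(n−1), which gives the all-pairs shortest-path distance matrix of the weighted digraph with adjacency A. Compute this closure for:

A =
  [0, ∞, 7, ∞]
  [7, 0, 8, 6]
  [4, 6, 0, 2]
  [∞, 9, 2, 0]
Closure =
  [0, 13, 7, 9]
  [7, 0, 8, 6]
  [4, 6, 0, 2]
  [6, 8, 2, 0]

This is the Floyd-Warshall all-pairs shortest-path computation. For each intermediate vertex k = 0, 1, …, 3, update dist[i][j] ← min(dist[i][j], dist[i][k] + dist[k][j]). The final matrix gives, for each (i, j), the minimum total weight of any directed path from i to j (possibly empty when i = j).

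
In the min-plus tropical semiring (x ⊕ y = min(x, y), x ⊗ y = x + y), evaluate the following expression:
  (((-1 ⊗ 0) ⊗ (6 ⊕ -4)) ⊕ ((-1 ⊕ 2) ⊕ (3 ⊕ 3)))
(((-1 ⊗ 0) ⊗ (6 ⊕ -4)) ⊕ ((-1 ⊕ 2) ⊕ (3 ⊕ 3))) = -5

Expand innermost to outermost. Recall ⊕ takes the minimum of its arguments and ⊗ takes their sum. Working out the expression (((-1 ⊗ 0) ⊗ (6 ⊕ -4)) ⊕ ((-1 ⊕ 2) ⊕ (3 ⊕ 3))) gives -5.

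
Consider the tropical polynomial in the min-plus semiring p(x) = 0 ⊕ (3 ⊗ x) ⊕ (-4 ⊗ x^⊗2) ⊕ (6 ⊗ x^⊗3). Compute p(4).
p(4) = 0

A tropical monomial a ⊗ x^⊗i evaluates to a + i · x. Evaluating each term at x = 4:
  Term 0 contributes 0 + 0 · 4 = 0
  Term 1 contributes 3 + 1 · 4 = 7
  Term 2 contributes -4 + 2 · 4 = 4
  Term 3 contributes 6 + 3 · 4 = 18
p(4) = ⊕ of these = min[0, 7, 4, 18] = 0.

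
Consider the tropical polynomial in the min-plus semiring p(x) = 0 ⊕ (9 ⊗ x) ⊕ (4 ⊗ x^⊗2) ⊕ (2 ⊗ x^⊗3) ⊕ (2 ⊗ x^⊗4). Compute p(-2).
p(-2) = -6

A tropical monomial a ⊗ x^⊗i evaluates to a + i · x. Evaluating each term at x = -2:
  Term 0 contributes 0 + 0 · -2 = 0
  Term 1 contributes 9 + 1 · -2 = 7
  Term 2 contributes 4 + 2 · -2 = 0
  Term 3 contributes 2 + 3 · -2 = -4
  Term 4 contributes 2 + 4 · -2 = -6
p(-2) = ⊕ of these = min[0, 7, 0, -4, -6] = -6.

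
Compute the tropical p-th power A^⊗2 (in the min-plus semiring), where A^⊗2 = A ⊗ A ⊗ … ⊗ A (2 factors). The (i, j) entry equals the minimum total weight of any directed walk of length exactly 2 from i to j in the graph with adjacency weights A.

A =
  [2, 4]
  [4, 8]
A^⊗2 =
  [4, 6]
  [6, 8]

Each entry (A^⊗2)_ij equals the minimum over all length-2 walks i = v_0 → v_1 → … → v_2 = j of Σ_t A[v_t][v_{t+1}]. For example, for (i, j) = (0, 1) we minimise over 2 possible intermediate vertex sequences; the minimum is 6, attained along the walk 0 → 0 → 1.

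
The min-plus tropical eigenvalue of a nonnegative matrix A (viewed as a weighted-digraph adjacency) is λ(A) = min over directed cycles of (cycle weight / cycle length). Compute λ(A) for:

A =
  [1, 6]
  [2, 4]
λ(A) = 1

Enumerate directed cycles and compute their means (weight / length). Sample:
  cycle 0 → 0: weight = 1, length = 1, mean = 1/1 ≈ 1.000
  cycle 1 → 1: weight = 4, length = 1, mean = 4/1 ≈ 4.000
  cycle 0 → 1 → 0: weight = 8, length = 2, mean = 8/2 ≈ 4.000
  cycle 1 → 0 → 1: weight = 8, length = 2, mean = 8/2 ≈ 4.000
Minimum mean = 1.000, attained e.g. along the cycle 0 → 0 with weight 1 and length 1. So λ(A) = 1/1 = 1.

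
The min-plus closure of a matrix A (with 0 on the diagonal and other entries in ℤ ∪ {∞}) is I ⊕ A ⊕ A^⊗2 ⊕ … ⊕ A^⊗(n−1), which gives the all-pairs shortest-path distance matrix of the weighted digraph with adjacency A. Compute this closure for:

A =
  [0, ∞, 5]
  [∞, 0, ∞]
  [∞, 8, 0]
Closure =
  [0, 13, 5]
  [∞, 0, ∞]
  [∞, 8, 0]

This is the Floyd-Warshall all-pairs shortest-path computation. For each intermediate vertex k = 0, 1, …, 2, update dist[i][j] ← min(dist[i][j], dist[i][k] + dist[k][j]). The final matrix gives, for each (i, j), the minimum total weight of any directed path from i to j (possibly empty when i = j).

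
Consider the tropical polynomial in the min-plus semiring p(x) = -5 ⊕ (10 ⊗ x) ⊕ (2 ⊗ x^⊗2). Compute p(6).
p(6) = -5

A tropical monomial a ⊗ x^⊗i evaluates to a + i · x. Evaluating each term at x = 6:
  Term 0 contributes -5 + 0 · 6 = -5
  Term 1 contributes 10 + 1 · 6 = 16
  Term 2 contributes 2 + 2 · 6 = 14
p(6) = ⊕ of these = min[-5, 16, 14] = -5.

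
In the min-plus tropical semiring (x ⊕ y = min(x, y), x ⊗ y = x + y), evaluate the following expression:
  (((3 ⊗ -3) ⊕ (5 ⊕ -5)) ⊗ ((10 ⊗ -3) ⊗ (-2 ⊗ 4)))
(((3 ⊗ -3) ⊕ (5 ⊕ -5)) ⊗ ((10 ⊗ -3) ⊗ (-2 ⊗ 4))) = 4

Expand innermost to outermost. Recall ⊕ takes the minimum of its arguments and ⊗ takes their sum. Working out the expression (((3 ⊗ -3) ⊕ (5 ⊕ -5)) ⊗ ((10 ⊗ -3) ⊗ (-2 ⊗ 4))) gives 4.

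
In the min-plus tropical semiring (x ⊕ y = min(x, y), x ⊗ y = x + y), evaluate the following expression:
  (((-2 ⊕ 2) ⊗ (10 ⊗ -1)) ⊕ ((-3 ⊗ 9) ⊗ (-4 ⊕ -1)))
(((-2 ⊕ 2) ⊗ (10 ⊗ -1)) ⊕ ((-3 ⊗ 9) ⊗ (-4 ⊕ -1))) = 2

Expand innermost to outermost. Recall ⊕ takes the minimum of its arguments and ⊗ takes their sum. Working out the expression (((-2 ⊕ 2) ⊗ (10 ⊗ -1)) ⊕ ((-3 ⊗ 9) ⊗ (-4 ⊕ -1))) gives 2.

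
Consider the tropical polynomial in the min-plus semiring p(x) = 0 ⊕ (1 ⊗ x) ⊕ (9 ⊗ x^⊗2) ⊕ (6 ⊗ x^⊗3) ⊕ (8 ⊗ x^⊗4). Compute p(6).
p(6) = 0

A tropical monomial a ⊗ x^⊗i evaluates to a + i · x. Evaluating each term at x = 6:
  Term 0 contributes 0 + 0 · 6 = 0
  Term 1 contributes 1 + 1 · 6 = 7
  Term 2 contributes 9 + 2 · 6 = 21
  Term 3 contributes 6 + 3 · 6 = 24
  Term 4 contributes 8 + 4 · 6 = 32
p(6) = ⊕ of these = min[0, 7, 21, 24, 32] = 0.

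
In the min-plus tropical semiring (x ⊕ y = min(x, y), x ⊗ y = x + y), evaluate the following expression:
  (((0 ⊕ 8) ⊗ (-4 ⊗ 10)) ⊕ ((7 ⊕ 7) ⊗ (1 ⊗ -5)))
(((0 ⊕ 8) ⊗ (-4 ⊗ 10)) ⊕ ((7 ⊕ 7) ⊗ (1 ⊗ -5))) = 3

Expand innermost to outermost. Recall ⊕ takes the minimum of its arguments and ⊗ takes their sum. Working out the expression (((0 ⊕ 8) ⊗ (-4 ⊗ 10)) ⊕ ((7 ⊕ 7) ⊗ (1 ⊗ -5))) gives 3.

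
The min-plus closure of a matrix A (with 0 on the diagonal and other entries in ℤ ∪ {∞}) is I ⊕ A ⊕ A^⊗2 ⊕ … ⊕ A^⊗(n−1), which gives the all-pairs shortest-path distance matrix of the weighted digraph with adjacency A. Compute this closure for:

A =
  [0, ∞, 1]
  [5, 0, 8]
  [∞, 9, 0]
Closure =
  [0, 10, 1]
  [5, 0, 6]
  [14, 9, 0]

This is the Floyd-Warshall all-pairs shortest-path computation. For each intermediate vertex k = 0, 1, …, 2, update dist[i][j] ← min(dist[i][j], dist[i][k] + dist[k][j]). The final matrix gives, for each (i, j), the minimum total weight of any directed path from i to j (possibly empty when i = j).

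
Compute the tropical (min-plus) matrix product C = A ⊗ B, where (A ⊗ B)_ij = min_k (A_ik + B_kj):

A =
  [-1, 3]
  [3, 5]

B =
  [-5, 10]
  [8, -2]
A ⊗ B =
  [-6, 1]
  [-2, 3]

Apply the min-plus product entry-by-entry:
  C[0][0] = min over k of (A[0][0] + B[0][0] = -1 + -5 = -6, A[0][1] + B[1][0] = 3 + 8 = 11) = -6 (attained at k = 0)
  C[0][1] = min over k of (A[0][0] + B[0][1] = -1 + 10 = 9, A[0][1] + B[1][1] = 3 + -2 = 1) = 1 (attained at k = 1)
  C[1][0] = min over k of (A[1][0] + B[0][0] = 3 + -5 = -2, A[1][1] + B[1][0] = 5 + 8 = 13) = -2 (attained at k = 0)
  C[1][1] = min over k of (A[1][0] + B[0][1] = 3 + 10 = 13, A[1][1] + B[1][1] = 5 + -2 = 3) = 3 (attained at k = 1)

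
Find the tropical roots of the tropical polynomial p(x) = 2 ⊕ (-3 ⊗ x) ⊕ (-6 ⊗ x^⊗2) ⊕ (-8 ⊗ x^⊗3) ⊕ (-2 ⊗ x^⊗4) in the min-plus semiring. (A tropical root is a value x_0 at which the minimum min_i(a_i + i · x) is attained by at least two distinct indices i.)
Roots: {-6, 2, 3, 5}

Each tropical root is a break point of the lower envelope of the lines y = a_i + i · x (there are 5 lines, with slopes 0, 1, ..., 4). Only the lines that attain the minimum somewhere contribute to roots; other lines are dominated. Here the surviving (envelope) indices are i = 4, i = 3, i = 2, i = 1, i = 0.
Intersections between consecutive envelope lines give the roots: for adjacent envelope indices i < j the intersection is x = (a_i − a_j) / (j − i). Reading off the sorted break points: {-6, 2, 3, 5}.
Verification: at each break x_0, at least two indices attain the minimum of min_i(a_i + i · x_0).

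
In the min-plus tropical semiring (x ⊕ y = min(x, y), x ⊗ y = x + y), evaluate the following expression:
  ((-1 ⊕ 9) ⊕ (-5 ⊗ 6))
((-1 ⊕ 9) ⊕ (-5 ⊗ 6)) = -1

Expand innermost to outermost. Recall ⊕ takes the minimum of its arguments and ⊗ takes their sum. Working out the expression ((-1 ⊕ 9) ⊕ (-5 ⊗ 6)) gives -1.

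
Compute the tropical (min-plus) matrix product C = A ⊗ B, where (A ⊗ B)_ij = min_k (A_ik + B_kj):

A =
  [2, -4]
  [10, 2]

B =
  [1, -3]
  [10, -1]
A ⊗ B =
  [3, -5]
  [11, 1]

Apply the min-plus product entry-by-entry:
  C[0][0] = min over k of (A[0][0] + B[0][0] = 2 + 1 = 3, A[0][1] + B[1][0] = -4 + 10 = 6) = 3 (attained at k = 0)
  C[0][1] = min over k of (A[0][0] + B[0][1] = 2 + -3 = -1, A[0][1] + B[1][1] = -4 + -1 = -5) = -5 (attained at k = 1)
  C[1][0] = min over k of (A[1][0] + B[0][0] = 10 + 1 = 11, A[1][1] + B[1][0] = 2 + 10 = 12) = 11 (attained at k = 0)
  C[1][1] = min over k of (A[1][0] + B[0][1] = 10 + -3 = 7, A[1][1] + B[1][1] = 2 + -1 = 1) = 1 (attained at k = 1)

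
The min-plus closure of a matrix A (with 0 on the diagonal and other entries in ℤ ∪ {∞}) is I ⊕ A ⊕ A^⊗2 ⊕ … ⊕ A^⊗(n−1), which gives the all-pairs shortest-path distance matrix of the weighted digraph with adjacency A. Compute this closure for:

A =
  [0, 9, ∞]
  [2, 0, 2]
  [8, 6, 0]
Closure =
  [0, 9, 11]
  [2, 0, 2]
  [8, 6, 0]

This is the Floyd-Warshall all-pairs shortest-path computation. For each intermediate vertex k = 0, 1, …, 2, update dist[i][j] ← min(dist[i][j], dist[i][k] + dist[k][j]). The final matrix gives, for each (i, j), the minimum total weight of any directed path from i to j (possibly empty when i = j).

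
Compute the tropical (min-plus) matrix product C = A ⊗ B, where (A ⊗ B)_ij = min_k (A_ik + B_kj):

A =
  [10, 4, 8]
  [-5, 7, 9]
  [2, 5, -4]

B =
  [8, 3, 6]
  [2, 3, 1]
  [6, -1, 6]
A ⊗ B =
  [6, 7, 5]
  [3, -2, 1]
  [2, -5, 2]

Apply the min-plus product entry-by-entry:
  C[0][0] = min over k of (A[0][0] + B[0][0] = 10 + 8 = 18, A[0][1] + B[1][0] = 4 + 2 = 6, A[0][2] + B[2][0] = 8 + 6 = 14) = 6 (attained at k = 1)
  C[0][1] = min over k of (A[0][0] + B[0][1] = 10 + 3 = 13, A[0][1] + B[1][1] = 4 + 3 = 7, A[0][2] + B[2][1] = 8 + -1 = 7) = 7 (attained at k = 1)
  C[0][2] = min over k of (A[0][0] + B[0][2] = 10 + 6 = 16, A[0][1] + B[1][2] = 4 + 1 = 5, A[0][2] + B[2][2] = 8 + 6 = 14) = 5 (attained at k = 1)
  C[1][0] = min over k of (A[1][0] + B[0][0] = -5 + 8 = 3, A[1][1] + B[1][0] = 7 + 2 = 9, A[1][2] + B[2][0] = 9 + 6 = 15) = 3 (attained at k = 0)
  C[1][1] = min over k of (A[1][0] + B[0][1] = -5 + 3 = -2, A[1][1] + B[1][1] = 7 + 3 = 10, A[1][2] + B[2][1] = 9 + -1 = 8) = -2 (attained at k = 0)
  C[1][2] = min over k of (A[1][0] + B[0][2] = -5 + 6 = 1, A[1][1] + B[1][2] = 7 + 1 = 8, A[1][2] + B[2][2] = 9 + 6 = 15) = 1 (attained at k = 0)
  C[2][0] = min over k of (A[2][0] + B[0][0] = 2 + 8 = 10, A[2][1] + B[1][0] = 5 + 2 = 7, A[2][2] + B[2][0] = -4 + 6 = 2) = 2 (attained at k = 2)
  C[2][1] = min over k of (A[2][0] + B[0][1] = 2 + 3 = 5, A[2][1] + B[1][1] = 5 + 3 = 8, A[2][2] + B[2][1] = -4 + -1 = -5) = -5 (attained at k = 2)
  C[2][2] = min over k of (A[2][0] + B[0][2] = 2 + 6 = 8, A[2][1] + B[1][2] = 5 + 1 = 6, A[2][2] + B[2][2] = -4 + 6 = 2) = 2 (attained at k = 2)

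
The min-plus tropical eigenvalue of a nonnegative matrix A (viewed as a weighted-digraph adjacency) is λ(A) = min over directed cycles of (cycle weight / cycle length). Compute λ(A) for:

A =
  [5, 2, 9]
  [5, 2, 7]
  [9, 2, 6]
λ(A) = 2

Enumerate directed cycles and compute their means (weight / length). Sample:
  cycle 0 → 0: weight = 5, length = 1, mean = 5/1 ≈ 5.000
  cycle 1 → 1: weight = 2, length = 1, mean = 2/1 ≈ 2.000
  cycle 2 → 2: weight = 6, length = 1, mean = 6/1 ≈ 6.000
  cycle 0 → 1 → 0: weight = 7, length = 2, mean = 7/2 ≈ 3.500
  cycle 0 → 2 → 0: weight = 18, length = 2, mean = 18/2 ≈ 9.000
  cycle 1 → 0 → 1: weight = 7, length = 2, mean = 7/2 ≈ 3.500
Minimum mean = 2.000, attained e.g. along the cycle 1 → 1 with weight 2 and length 1. So λ(A) = 2/1 = 2.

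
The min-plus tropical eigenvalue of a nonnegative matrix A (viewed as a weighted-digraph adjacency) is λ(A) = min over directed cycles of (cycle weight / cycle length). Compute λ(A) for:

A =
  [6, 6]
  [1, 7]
λ(A) = 7/2

Enumerate directed cycles and compute their means (weight / length). Sample:
  cycle 0 → 0: weight = 6, length = 1, mean = 6/1 ≈ 6.000
  cycle 1 → 1: weight = 7, length = 1, mean = 7/1 ≈ 7.000
  cycle 0 → 1 → 0: weight = 7, length = 2, mean = 7/2 ≈ 3.500
  cycle 1 → 0 → 1: weight = 7, length = 2, mean = 7/2 ≈ 3.500
Minimum mean = 3.500, attained e.g. along the cycle 0 → 1 → 0 with weight 7 and length 2. So λ(A) = 7/2 = 7/2.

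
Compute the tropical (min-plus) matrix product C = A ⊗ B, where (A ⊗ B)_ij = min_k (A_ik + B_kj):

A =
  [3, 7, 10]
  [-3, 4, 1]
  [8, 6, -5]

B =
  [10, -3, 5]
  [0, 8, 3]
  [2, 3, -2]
A ⊗ B =
  [7, 0, 8]
  [3, -6, -1]
  [-3, -2, -7]

Apply the min-plus product entry-by-entry:
  C[0][0] = min over k of (A[0][0] + B[0][0] = 3 + 10 = 13, A[0][1] + B[1][0] = 7 + 0 = 7, A[0][2] + B[2][0] = 10 + 2 = 12) = 7 (attained at k = 1)
  C[0][1] = min over k of (A[0][0] + B[0][1] = 3 + -3 = 0, A[0][1] + B[1][1] = 7 + 8 = 15, A[0][2] + B[2][1] = 10 + 3 = 13) = 0 (attained at k = 0)
  C[0][2] = min over k of (A[0][0] + B[0][2] = 3 + 5 = 8, A[0][1] + B[1][2] = 7 + 3 = 10, A[0][2] + B[2][2] = 10 + -2 = 8) = 8 (attained at k = 0)
  C[1][0] = min over k of (A[1][0] + B[0][0] = -3 + 10 = 7, A[1][1] + B[1][0] = 4 + 0 = 4, A[1][2] + B[2][0] = 1 + 2 = 3) = 3 (attained at k = 2)
  C[1][1] = min over k of (A[1][0] + B[0][1] = -3 + -3 = -6, A[1][1] + B[1][1] = 4 + 8 = 12, A[1][2] + B[2][1] = 1 + 3 = 4) = -6 (attained at k = 0)
  C[1][2] = min over k of (A[1][0] + B[0][2] = -3 + 5 = 2, A[1][1] + B[1][2] = 4 + 3 = 7, A[1][2] + B[2][2] = 1 + -2 = -1) = -1 (attained at k = 2)
  C[2][0] = min over k of (A[2][0] + B[0][0] = 8 + 10 = 18, A[2][1] + B[1][0] = 6 + 0 = 6, A[2][2] + B[2][0] = -5 + 2 = -3) = -3 (attained at k = 2)
  C[2][1] = min over k of (A[2][0] + B[0][1] = 8 + -3 = 5, A[2][1] + B[1][1] = 6 + 8 = 14, A[2][2] + B[2][1] = -5 + 3 = -2) = -2 (attained at k = 2)
  C[2][2] = min over k of (A[2][0] + B[0][2] = 8 + 5 = 13, A[2][1] + B[1][2] = 6 + 3 = 9, A[2][2] + B[2][2] = -5 + -2 = -7) = -7 (attained at k = 2)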